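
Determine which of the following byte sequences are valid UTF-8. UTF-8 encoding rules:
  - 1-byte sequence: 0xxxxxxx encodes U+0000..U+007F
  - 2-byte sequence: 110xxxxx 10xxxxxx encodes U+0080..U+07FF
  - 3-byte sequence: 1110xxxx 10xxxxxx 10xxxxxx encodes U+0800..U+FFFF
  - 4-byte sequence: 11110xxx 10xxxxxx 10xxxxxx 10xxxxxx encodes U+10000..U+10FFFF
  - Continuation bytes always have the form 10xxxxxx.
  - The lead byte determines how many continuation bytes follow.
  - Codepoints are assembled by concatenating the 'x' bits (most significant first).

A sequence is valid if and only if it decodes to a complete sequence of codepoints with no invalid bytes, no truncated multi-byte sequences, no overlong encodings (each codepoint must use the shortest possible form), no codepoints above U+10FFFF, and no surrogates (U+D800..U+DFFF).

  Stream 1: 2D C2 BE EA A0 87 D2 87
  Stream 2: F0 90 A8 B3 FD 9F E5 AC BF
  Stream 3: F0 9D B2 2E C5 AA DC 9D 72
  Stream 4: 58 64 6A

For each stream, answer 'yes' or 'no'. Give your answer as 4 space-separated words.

Answer: yes no no yes

Derivation:
Stream 1: decodes cleanly. VALID
Stream 2: error at byte offset 4. INVALID
Stream 3: error at byte offset 3. INVALID
Stream 4: decodes cleanly. VALID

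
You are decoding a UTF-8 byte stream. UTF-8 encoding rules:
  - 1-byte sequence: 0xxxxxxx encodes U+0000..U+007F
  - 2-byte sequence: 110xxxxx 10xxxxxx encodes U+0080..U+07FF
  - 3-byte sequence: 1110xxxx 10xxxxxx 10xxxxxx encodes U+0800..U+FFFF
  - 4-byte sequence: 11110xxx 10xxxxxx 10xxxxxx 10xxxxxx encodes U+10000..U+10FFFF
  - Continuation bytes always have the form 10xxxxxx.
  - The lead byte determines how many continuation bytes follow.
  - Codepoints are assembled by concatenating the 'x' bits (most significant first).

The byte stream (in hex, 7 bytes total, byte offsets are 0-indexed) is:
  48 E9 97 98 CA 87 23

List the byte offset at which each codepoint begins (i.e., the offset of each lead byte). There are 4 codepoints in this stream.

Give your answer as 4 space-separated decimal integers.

Byte[0]=48: 1-byte ASCII. cp=U+0048
Byte[1]=E9: 3-byte lead, need 2 cont bytes. acc=0x9
Byte[2]=97: continuation. acc=(acc<<6)|0x17=0x257
Byte[3]=98: continuation. acc=(acc<<6)|0x18=0x95D8
Completed: cp=U+95D8 (starts at byte 1)
Byte[4]=CA: 2-byte lead, need 1 cont bytes. acc=0xA
Byte[5]=87: continuation. acc=(acc<<6)|0x07=0x287
Completed: cp=U+0287 (starts at byte 4)
Byte[6]=23: 1-byte ASCII. cp=U+0023

Answer: 0 1 4 6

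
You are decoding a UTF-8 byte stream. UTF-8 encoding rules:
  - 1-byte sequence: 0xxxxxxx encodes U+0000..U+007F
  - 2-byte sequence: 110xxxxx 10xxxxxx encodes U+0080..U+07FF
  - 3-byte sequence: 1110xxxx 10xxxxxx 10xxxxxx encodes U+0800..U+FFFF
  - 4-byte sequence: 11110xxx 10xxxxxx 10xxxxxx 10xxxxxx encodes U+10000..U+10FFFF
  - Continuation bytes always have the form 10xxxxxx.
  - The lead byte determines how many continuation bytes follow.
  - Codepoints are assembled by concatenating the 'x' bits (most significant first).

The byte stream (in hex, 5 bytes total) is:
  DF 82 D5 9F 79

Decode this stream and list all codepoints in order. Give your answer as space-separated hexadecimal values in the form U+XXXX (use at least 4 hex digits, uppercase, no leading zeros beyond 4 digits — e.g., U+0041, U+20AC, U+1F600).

Byte[0]=DF: 2-byte lead, need 1 cont bytes. acc=0x1F
Byte[1]=82: continuation. acc=(acc<<6)|0x02=0x7C2
Completed: cp=U+07C2 (starts at byte 0)
Byte[2]=D5: 2-byte lead, need 1 cont bytes. acc=0x15
Byte[3]=9F: continuation. acc=(acc<<6)|0x1F=0x55F
Completed: cp=U+055F (starts at byte 2)
Byte[4]=79: 1-byte ASCII. cp=U+0079

Answer: U+07C2 U+055F U+0079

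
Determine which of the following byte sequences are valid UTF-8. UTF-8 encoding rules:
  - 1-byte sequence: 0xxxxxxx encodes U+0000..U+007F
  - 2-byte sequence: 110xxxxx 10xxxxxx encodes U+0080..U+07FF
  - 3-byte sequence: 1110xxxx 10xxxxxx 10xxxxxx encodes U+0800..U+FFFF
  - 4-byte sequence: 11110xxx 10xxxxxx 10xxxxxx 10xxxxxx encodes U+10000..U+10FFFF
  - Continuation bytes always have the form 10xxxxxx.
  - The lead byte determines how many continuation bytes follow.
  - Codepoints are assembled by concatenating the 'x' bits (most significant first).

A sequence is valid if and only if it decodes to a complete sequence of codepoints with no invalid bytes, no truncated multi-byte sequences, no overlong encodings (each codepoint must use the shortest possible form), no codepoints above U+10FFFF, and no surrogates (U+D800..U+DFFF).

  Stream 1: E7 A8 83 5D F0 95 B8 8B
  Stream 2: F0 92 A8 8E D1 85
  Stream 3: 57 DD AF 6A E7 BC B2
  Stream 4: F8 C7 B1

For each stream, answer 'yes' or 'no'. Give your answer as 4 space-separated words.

Stream 1: decodes cleanly. VALID
Stream 2: decodes cleanly. VALID
Stream 3: decodes cleanly. VALID
Stream 4: error at byte offset 0. INVALID

Answer: yes yes yes no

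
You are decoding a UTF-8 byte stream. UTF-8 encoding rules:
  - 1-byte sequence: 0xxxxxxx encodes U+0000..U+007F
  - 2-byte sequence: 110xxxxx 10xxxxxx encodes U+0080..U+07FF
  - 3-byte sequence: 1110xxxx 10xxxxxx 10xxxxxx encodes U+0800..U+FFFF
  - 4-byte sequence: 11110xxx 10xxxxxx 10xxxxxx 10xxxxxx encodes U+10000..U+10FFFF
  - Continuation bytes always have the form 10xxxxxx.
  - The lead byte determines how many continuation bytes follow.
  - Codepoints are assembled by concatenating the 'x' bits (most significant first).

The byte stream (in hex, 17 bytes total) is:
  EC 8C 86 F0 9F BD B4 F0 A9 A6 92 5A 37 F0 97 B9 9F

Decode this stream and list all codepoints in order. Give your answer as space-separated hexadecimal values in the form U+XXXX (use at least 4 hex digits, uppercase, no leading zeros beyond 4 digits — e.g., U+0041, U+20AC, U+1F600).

Byte[0]=EC: 3-byte lead, need 2 cont bytes. acc=0xC
Byte[1]=8C: continuation. acc=(acc<<6)|0x0C=0x30C
Byte[2]=86: continuation. acc=(acc<<6)|0x06=0xC306
Completed: cp=U+C306 (starts at byte 0)
Byte[3]=F0: 4-byte lead, need 3 cont bytes. acc=0x0
Byte[4]=9F: continuation. acc=(acc<<6)|0x1F=0x1F
Byte[5]=BD: continuation. acc=(acc<<6)|0x3D=0x7FD
Byte[6]=B4: continuation. acc=(acc<<6)|0x34=0x1FF74
Completed: cp=U+1FF74 (starts at byte 3)
Byte[7]=F0: 4-byte lead, need 3 cont bytes. acc=0x0
Byte[8]=A9: continuation. acc=(acc<<6)|0x29=0x29
Byte[9]=A6: continuation. acc=(acc<<6)|0x26=0xA66
Byte[10]=92: continuation. acc=(acc<<6)|0x12=0x29992
Completed: cp=U+29992 (starts at byte 7)
Byte[11]=5A: 1-byte ASCII. cp=U+005A
Byte[12]=37: 1-byte ASCII. cp=U+0037
Byte[13]=F0: 4-byte lead, need 3 cont bytes. acc=0x0
Byte[14]=97: continuation. acc=(acc<<6)|0x17=0x17
Byte[15]=B9: continuation. acc=(acc<<6)|0x39=0x5F9
Byte[16]=9F: continuation. acc=(acc<<6)|0x1F=0x17E5F
Completed: cp=U+17E5F (starts at byte 13)

Answer: U+C306 U+1FF74 U+29992 U+005A U+0037 U+17E5F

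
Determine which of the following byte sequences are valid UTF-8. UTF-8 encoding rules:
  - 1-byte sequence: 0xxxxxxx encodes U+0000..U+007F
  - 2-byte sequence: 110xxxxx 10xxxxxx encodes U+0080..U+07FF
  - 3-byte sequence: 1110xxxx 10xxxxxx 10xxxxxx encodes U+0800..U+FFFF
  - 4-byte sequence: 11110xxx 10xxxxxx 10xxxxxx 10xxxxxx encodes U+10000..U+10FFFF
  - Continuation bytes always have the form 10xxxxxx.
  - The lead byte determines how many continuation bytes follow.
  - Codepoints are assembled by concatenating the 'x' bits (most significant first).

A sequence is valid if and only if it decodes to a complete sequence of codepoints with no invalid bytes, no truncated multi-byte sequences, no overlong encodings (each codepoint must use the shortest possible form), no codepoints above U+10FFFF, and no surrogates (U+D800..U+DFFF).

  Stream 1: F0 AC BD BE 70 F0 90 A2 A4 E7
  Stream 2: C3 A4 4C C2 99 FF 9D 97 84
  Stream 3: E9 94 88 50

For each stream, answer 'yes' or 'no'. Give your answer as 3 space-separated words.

Stream 1: error at byte offset 10. INVALID
Stream 2: error at byte offset 5. INVALID
Stream 3: decodes cleanly. VALID

Answer: no no yes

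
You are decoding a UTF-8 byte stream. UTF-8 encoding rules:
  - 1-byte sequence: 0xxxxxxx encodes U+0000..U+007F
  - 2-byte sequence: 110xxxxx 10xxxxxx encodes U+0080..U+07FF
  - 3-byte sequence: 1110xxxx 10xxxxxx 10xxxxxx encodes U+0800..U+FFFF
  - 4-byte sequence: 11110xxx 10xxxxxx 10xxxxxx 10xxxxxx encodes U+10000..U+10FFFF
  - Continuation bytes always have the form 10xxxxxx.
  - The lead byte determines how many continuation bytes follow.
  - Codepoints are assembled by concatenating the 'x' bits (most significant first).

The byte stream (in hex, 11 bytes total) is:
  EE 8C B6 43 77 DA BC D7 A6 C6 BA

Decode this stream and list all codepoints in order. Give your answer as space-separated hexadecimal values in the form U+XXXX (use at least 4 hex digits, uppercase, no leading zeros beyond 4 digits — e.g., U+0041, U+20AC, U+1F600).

Answer: U+E336 U+0043 U+0077 U+06BC U+05E6 U+01BA

Derivation:
Byte[0]=EE: 3-byte lead, need 2 cont bytes. acc=0xE
Byte[1]=8C: continuation. acc=(acc<<6)|0x0C=0x38C
Byte[2]=B6: continuation. acc=(acc<<6)|0x36=0xE336
Completed: cp=U+E336 (starts at byte 0)
Byte[3]=43: 1-byte ASCII. cp=U+0043
Byte[4]=77: 1-byte ASCII. cp=U+0077
Byte[5]=DA: 2-byte lead, need 1 cont bytes. acc=0x1A
Byte[6]=BC: continuation. acc=(acc<<6)|0x3C=0x6BC
Completed: cp=U+06BC (starts at byte 5)
Byte[7]=D7: 2-byte lead, need 1 cont bytes. acc=0x17
Byte[8]=A6: continuation. acc=(acc<<6)|0x26=0x5E6
Completed: cp=U+05E6 (starts at byte 7)
Byte[9]=C6: 2-byte lead, need 1 cont bytes. acc=0x6
Byte[10]=BA: continuation. acc=(acc<<6)|0x3A=0x1BA
Completed: cp=U+01BA (starts at byte 9)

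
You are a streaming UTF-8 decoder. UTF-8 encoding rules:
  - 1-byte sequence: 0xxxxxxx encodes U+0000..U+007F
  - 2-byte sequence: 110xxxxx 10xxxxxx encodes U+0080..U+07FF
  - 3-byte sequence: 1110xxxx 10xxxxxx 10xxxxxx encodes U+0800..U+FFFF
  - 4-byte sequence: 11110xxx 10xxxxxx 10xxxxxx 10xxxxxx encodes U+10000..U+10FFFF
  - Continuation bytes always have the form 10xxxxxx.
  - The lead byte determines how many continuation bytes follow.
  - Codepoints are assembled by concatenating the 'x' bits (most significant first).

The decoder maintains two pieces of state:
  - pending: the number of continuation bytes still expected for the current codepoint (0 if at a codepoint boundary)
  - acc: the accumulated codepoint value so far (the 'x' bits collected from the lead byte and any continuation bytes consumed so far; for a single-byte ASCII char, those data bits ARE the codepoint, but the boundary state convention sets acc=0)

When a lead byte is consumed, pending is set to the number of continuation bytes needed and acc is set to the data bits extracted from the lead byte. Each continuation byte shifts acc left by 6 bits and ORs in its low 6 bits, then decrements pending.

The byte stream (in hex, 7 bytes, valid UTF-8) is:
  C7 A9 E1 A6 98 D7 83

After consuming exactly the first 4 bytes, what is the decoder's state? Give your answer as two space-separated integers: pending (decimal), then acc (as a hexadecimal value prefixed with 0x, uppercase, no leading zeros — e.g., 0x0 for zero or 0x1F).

Byte[0]=C7: 2-byte lead. pending=1, acc=0x7
Byte[1]=A9: continuation. acc=(acc<<6)|0x29=0x1E9, pending=0
Byte[2]=E1: 3-byte lead. pending=2, acc=0x1
Byte[3]=A6: continuation. acc=(acc<<6)|0x26=0x66, pending=1

Answer: 1 0x66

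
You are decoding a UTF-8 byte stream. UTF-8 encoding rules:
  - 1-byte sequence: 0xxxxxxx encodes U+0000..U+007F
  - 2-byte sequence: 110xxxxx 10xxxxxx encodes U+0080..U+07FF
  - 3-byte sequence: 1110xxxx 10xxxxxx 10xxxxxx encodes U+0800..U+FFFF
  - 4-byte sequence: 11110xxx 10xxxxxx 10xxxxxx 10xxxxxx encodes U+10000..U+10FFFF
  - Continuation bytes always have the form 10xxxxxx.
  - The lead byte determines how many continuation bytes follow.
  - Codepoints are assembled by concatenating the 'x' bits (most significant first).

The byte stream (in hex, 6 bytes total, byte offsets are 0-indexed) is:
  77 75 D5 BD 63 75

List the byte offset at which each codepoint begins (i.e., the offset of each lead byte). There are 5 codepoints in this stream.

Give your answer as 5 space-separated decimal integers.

Byte[0]=77: 1-byte ASCII. cp=U+0077
Byte[1]=75: 1-byte ASCII. cp=U+0075
Byte[2]=D5: 2-byte lead, need 1 cont bytes. acc=0x15
Byte[3]=BD: continuation. acc=(acc<<6)|0x3D=0x57D
Completed: cp=U+057D (starts at byte 2)
Byte[4]=63: 1-byte ASCII. cp=U+0063
Byte[5]=75: 1-byte ASCII. cp=U+0075

Answer: 0 1 2 4 5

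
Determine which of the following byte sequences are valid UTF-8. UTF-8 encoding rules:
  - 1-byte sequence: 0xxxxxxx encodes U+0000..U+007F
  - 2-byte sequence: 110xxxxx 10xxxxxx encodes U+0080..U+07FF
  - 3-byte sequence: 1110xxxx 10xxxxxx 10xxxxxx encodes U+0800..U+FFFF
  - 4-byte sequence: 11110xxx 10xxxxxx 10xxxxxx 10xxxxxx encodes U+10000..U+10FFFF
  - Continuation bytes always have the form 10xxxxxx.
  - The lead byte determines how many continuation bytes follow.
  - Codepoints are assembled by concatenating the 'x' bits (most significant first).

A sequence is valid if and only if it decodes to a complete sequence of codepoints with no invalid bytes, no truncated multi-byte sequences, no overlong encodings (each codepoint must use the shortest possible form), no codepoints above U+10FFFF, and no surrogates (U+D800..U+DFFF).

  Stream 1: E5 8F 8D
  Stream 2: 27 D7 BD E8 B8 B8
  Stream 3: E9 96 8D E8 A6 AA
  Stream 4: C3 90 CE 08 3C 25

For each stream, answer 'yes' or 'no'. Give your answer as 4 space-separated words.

Stream 1: decodes cleanly. VALID
Stream 2: decodes cleanly. VALID
Stream 3: decodes cleanly. VALID
Stream 4: error at byte offset 3. INVALID

Answer: yes yes yes no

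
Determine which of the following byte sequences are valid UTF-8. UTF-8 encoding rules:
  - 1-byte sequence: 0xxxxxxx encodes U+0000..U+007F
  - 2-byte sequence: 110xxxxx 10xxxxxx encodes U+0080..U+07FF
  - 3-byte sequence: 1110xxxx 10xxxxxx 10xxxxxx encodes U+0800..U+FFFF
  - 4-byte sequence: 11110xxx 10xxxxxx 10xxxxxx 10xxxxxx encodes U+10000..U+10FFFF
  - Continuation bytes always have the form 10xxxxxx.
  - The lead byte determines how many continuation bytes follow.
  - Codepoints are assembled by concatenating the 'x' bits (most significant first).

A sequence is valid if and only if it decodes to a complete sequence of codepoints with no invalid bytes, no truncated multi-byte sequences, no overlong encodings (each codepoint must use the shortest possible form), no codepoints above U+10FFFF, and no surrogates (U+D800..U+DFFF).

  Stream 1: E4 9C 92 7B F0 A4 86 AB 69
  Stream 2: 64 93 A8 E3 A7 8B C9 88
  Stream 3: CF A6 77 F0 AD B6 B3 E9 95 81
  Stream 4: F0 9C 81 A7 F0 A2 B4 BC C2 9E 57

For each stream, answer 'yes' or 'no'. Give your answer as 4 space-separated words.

Stream 1: decodes cleanly. VALID
Stream 2: error at byte offset 1. INVALID
Stream 3: decodes cleanly. VALID
Stream 4: decodes cleanly. VALID

Answer: yes no yes yes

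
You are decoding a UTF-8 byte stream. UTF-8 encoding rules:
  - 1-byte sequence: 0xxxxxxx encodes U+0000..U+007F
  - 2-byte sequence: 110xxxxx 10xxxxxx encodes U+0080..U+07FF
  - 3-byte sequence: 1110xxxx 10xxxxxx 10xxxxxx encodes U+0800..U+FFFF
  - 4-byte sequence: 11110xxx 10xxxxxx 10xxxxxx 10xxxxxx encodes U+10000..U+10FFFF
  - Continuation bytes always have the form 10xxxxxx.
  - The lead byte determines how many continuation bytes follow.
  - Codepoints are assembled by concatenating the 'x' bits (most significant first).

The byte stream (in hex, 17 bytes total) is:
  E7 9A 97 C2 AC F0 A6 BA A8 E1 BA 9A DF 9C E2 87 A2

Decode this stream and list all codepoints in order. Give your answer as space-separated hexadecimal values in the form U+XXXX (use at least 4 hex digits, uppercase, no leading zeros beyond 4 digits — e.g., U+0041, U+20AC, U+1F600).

Byte[0]=E7: 3-byte lead, need 2 cont bytes. acc=0x7
Byte[1]=9A: continuation. acc=(acc<<6)|0x1A=0x1DA
Byte[2]=97: continuation. acc=(acc<<6)|0x17=0x7697
Completed: cp=U+7697 (starts at byte 0)
Byte[3]=C2: 2-byte lead, need 1 cont bytes. acc=0x2
Byte[4]=AC: continuation. acc=(acc<<6)|0x2C=0xAC
Completed: cp=U+00AC (starts at byte 3)
Byte[5]=F0: 4-byte lead, need 3 cont bytes. acc=0x0
Byte[6]=A6: continuation. acc=(acc<<6)|0x26=0x26
Byte[7]=BA: continuation. acc=(acc<<6)|0x3A=0x9BA
Byte[8]=A8: continuation. acc=(acc<<6)|0x28=0x26EA8
Completed: cp=U+26EA8 (starts at byte 5)
Byte[9]=E1: 3-byte lead, need 2 cont bytes. acc=0x1
Byte[10]=BA: continuation. acc=(acc<<6)|0x3A=0x7A
Byte[11]=9A: continuation. acc=(acc<<6)|0x1A=0x1E9A
Completed: cp=U+1E9A (starts at byte 9)
Byte[12]=DF: 2-byte lead, need 1 cont bytes. acc=0x1F
Byte[13]=9C: continuation. acc=(acc<<6)|0x1C=0x7DC
Completed: cp=U+07DC (starts at byte 12)
Byte[14]=E2: 3-byte lead, need 2 cont bytes. acc=0x2
Byte[15]=87: continuation. acc=(acc<<6)|0x07=0x87
Byte[16]=A2: continuation. acc=(acc<<6)|0x22=0x21E2
Completed: cp=U+21E2 (starts at byte 14)

Answer: U+7697 U+00AC U+26EA8 U+1E9A U+07DC U+21E2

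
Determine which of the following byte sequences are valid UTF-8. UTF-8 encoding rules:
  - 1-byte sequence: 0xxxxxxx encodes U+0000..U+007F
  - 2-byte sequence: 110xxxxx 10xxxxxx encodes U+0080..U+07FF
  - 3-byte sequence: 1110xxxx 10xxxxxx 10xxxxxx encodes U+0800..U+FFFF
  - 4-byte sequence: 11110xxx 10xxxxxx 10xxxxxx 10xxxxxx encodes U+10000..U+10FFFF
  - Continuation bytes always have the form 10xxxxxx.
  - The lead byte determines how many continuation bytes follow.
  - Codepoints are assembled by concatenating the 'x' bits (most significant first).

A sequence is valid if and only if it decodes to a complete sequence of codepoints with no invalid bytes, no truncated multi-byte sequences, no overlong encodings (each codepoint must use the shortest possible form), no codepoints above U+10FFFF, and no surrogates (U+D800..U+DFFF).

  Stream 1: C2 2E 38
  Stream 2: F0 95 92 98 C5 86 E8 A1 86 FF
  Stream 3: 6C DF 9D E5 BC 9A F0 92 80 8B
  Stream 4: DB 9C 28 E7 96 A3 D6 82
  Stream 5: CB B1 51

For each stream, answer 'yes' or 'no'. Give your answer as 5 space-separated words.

Answer: no no yes yes yes

Derivation:
Stream 1: error at byte offset 1. INVALID
Stream 2: error at byte offset 9. INVALID
Stream 3: decodes cleanly. VALID
Stream 4: decodes cleanly. VALID
Stream 5: decodes cleanly. VALID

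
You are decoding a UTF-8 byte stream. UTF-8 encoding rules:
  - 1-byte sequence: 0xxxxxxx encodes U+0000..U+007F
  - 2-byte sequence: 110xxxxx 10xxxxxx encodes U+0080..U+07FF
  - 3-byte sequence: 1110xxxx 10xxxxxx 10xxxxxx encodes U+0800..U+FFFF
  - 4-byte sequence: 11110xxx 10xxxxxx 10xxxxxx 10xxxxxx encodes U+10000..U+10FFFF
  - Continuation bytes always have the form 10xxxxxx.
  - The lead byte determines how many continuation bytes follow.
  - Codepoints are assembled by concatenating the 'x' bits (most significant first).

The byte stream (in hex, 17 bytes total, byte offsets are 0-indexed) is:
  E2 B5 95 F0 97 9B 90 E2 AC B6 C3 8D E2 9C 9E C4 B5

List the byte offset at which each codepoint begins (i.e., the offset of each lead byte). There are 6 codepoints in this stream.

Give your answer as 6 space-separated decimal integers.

Byte[0]=E2: 3-byte lead, need 2 cont bytes. acc=0x2
Byte[1]=B5: continuation. acc=(acc<<6)|0x35=0xB5
Byte[2]=95: continuation. acc=(acc<<6)|0x15=0x2D55
Completed: cp=U+2D55 (starts at byte 0)
Byte[3]=F0: 4-byte lead, need 3 cont bytes. acc=0x0
Byte[4]=97: continuation. acc=(acc<<6)|0x17=0x17
Byte[5]=9B: continuation. acc=(acc<<6)|0x1B=0x5DB
Byte[6]=90: continuation. acc=(acc<<6)|0x10=0x176D0
Completed: cp=U+176D0 (starts at byte 3)
Byte[7]=E2: 3-byte lead, need 2 cont bytes. acc=0x2
Byte[8]=AC: continuation. acc=(acc<<6)|0x2C=0xAC
Byte[9]=B6: continuation. acc=(acc<<6)|0x36=0x2B36
Completed: cp=U+2B36 (starts at byte 7)
Byte[10]=C3: 2-byte lead, need 1 cont bytes. acc=0x3
Byte[11]=8D: continuation. acc=(acc<<6)|0x0D=0xCD
Completed: cp=U+00CD (starts at byte 10)
Byte[12]=E2: 3-byte lead, need 2 cont bytes. acc=0x2
Byte[13]=9C: continuation. acc=(acc<<6)|0x1C=0x9C
Byte[14]=9E: continuation. acc=(acc<<6)|0x1E=0x271E
Completed: cp=U+271E (starts at byte 12)
Byte[15]=C4: 2-byte lead, need 1 cont bytes. acc=0x4
Byte[16]=B5: continuation. acc=(acc<<6)|0x35=0x135
Completed: cp=U+0135 (starts at byte 15)

Answer: 0 3 7 10 12 15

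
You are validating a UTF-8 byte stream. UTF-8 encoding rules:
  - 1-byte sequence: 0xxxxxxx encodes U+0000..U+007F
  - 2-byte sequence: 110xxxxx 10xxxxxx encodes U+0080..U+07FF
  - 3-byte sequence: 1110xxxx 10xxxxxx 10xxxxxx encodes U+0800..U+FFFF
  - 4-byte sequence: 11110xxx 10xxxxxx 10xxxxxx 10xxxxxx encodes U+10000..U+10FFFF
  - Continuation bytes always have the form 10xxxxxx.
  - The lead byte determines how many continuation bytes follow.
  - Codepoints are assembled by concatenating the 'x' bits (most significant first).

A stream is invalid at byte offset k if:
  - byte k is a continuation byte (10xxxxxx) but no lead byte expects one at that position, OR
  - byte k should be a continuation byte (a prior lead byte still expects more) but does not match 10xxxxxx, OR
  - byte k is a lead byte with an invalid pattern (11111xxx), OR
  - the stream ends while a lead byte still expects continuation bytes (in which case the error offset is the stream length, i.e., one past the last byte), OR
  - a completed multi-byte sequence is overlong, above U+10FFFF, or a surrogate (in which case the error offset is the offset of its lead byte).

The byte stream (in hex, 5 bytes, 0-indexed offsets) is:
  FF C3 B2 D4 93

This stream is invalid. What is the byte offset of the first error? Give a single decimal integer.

Answer: 0

Derivation:
Byte[0]=FF: INVALID lead byte (not 0xxx/110x/1110/11110)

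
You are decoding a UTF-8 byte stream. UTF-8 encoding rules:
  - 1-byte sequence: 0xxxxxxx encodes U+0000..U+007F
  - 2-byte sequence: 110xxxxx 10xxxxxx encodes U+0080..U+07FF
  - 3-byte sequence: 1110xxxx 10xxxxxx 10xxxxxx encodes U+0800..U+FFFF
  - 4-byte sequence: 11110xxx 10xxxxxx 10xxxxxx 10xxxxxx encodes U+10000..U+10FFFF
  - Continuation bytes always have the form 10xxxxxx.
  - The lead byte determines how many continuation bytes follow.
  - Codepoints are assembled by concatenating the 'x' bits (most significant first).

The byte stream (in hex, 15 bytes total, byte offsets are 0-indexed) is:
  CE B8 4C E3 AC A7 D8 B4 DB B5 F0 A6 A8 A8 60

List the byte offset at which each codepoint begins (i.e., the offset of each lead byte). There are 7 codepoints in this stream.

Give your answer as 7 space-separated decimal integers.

Answer: 0 2 3 6 8 10 14

Derivation:
Byte[0]=CE: 2-byte lead, need 1 cont bytes. acc=0xE
Byte[1]=B8: continuation. acc=(acc<<6)|0x38=0x3B8
Completed: cp=U+03B8 (starts at byte 0)
Byte[2]=4C: 1-byte ASCII. cp=U+004C
Byte[3]=E3: 3-byte lead, need 2 cont bytes. acc=0x3
Byte[4]=AC: continuation. acc=(acc<<6)|0x2C=0xEC
Byte[5]=A7: continuation. acc=(acc<<6)|0x27=0x3B27
Completed: cp=U+3B27 (starts at byte 3)
Byte[6]=D8: 2-byte lead, need 1 cont bytes. acc=0x18
Byte[7]=B4: continuation. acc=(acc<<6)|0x34=0x634
Completed: cp=U+0634 (starts at byte 6)
Byte[8]=DB: 2-byte lead, need 1 cont bytes. acc=0x1B
Byte[9]=B5: continuation. acc=(acc<<6)|0x35=0x6F5
Completed: cp=U+06F5 (starts at byte 8)
Byte[10]=F0: 4-byte lead, need 3 cont bytes. acc=0x0
Byte[11]=A6: continuation. acc=(acc<<6)|0x26=0x26
Byte[12]=A8: continuation. acc=(acc<<6)|0x28=0x9A8
Byte[13]=A8: continuation. acc=(acc<<6)|0x28=0x26A28
Completed: cp=U+26A28 (starts at byte 10)
Byte[14]=60: 1-byte ASCII. cp=U+0060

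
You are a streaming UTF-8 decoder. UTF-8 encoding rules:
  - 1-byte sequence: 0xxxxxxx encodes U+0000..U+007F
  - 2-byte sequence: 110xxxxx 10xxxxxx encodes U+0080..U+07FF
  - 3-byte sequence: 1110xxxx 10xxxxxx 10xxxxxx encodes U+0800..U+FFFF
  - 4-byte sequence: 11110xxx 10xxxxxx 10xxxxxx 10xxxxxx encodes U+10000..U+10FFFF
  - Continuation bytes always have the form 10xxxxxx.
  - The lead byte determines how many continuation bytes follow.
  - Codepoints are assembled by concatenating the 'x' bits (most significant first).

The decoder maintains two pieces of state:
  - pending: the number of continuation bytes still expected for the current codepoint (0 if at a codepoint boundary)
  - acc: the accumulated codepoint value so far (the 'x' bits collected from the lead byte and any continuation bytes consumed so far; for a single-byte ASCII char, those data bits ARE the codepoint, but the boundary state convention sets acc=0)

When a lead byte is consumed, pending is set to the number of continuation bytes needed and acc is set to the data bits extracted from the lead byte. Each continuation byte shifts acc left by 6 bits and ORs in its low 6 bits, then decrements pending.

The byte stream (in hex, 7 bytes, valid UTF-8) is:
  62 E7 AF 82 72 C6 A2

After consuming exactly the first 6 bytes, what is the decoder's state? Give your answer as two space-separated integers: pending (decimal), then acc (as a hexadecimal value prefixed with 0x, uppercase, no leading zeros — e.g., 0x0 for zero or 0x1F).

Byte[0]=62: 1-byte. pending=0, acc=0x0
Byte[1]=E7: 3-byte lead. pending=2, acc=0x7
Byte[2]=AF: continuation. acc=(acc<<6)|0x2F=0x1EF, pending=1
Byte[3]=82: continuation. acc=(acc<<6)|0x02=0x7BC2, pending=0
Byte[4]=72: 1-byte. pending=0, acc=0x0
Byte[5]=C6: 2-byte lead. pending=1, acc=0x6

Answer: 1 0x6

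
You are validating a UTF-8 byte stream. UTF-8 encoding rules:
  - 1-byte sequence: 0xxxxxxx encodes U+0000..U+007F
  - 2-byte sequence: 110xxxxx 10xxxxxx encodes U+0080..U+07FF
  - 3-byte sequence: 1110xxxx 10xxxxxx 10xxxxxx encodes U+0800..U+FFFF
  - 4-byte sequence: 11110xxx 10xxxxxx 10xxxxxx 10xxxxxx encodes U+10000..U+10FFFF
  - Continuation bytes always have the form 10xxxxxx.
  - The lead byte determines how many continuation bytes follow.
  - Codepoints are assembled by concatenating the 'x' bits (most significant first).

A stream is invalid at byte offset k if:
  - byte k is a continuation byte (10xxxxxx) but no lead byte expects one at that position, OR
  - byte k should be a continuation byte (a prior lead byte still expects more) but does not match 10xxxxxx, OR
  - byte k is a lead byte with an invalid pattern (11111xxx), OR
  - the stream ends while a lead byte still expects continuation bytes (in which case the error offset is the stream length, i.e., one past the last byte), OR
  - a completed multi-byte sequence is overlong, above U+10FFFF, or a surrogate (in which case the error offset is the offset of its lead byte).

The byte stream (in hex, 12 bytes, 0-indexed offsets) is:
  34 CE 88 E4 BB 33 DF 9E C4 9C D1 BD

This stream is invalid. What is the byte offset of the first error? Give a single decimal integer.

Byte[0]=34: 1-byte ASCII. cp=U+0034
Byte[1]=CE: 2-byte lead, need 1 cont bytes. acc=0xE
Byte[2]=88: continuation. acc=(acc<<6)|0x08=0x388
Completed: cp=U+0388 (starts at byte 1)
Byte[3]=E4: 3-byte lead, need 2 cont bytes. acc=0x4
Byte[4]=BB: continuation. acc=(acc<<6)|0x3B=0x13B
Byte[5]=33: expected 10xxxxxx continuation. INVALID

Answer: 5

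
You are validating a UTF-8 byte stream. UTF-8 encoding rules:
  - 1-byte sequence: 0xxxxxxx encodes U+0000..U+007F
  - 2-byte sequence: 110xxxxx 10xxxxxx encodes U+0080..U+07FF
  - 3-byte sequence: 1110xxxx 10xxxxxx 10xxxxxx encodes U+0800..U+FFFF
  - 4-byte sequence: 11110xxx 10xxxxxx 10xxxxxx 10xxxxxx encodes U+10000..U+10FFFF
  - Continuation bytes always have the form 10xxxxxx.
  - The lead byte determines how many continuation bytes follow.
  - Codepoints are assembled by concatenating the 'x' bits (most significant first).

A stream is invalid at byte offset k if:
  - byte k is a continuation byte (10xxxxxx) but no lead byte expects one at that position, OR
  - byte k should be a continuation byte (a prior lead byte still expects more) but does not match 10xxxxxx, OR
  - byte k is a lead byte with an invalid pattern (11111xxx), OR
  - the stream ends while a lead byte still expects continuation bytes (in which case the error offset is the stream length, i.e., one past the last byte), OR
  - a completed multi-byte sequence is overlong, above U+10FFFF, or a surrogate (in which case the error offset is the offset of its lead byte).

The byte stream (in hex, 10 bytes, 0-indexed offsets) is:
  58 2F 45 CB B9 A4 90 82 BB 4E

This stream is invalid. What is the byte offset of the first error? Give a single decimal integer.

Answer: 5

Derivation:
Byte[0]=58: 1-byte ASCII. cp=U+0058
Byte[1]=2F: 1-byte ASCII. cp=U+002F
Byte[2]=45: 1-byte ASCII. cp=U+0045
Byte[3]=CB: 2-byte lead, need 1 cont bytes. acc=0xB
Byte[4]=B9: continuation. acc=(acc<<6)|0x39=0x2F9
Completed: cp=U+02F9 (starts at byte 3)
Byte[5]=A4: INVALID lead byte (not 0xxx/110x/1110/11110)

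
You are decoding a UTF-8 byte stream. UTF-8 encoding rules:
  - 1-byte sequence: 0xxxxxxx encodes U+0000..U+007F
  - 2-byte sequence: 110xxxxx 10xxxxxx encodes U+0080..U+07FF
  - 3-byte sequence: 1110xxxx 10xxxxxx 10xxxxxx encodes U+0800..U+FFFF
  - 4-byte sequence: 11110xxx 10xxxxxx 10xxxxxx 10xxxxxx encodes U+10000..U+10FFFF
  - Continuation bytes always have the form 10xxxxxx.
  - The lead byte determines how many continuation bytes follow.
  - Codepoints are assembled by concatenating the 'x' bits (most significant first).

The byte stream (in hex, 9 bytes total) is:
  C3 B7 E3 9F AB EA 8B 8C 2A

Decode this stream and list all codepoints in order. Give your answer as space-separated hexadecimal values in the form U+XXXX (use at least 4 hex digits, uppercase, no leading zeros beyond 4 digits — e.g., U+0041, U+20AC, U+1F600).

Byte[0]=C3: 2-byte lead, need 1 cont bytes. acc=0x3
Byte[1]=B7: continuation. acc=(acc<<6)|0x37=0xF7
Completed: cp=U+00F7 (starts at byte 0)
Byte[2]=E3: 3-byte lead, need 2 cont bytes. acc=0x3
Byte[3]=9F: continuation. acc=(acc<<6)|0x1F=0xDF
Byte[4]=AB: continuation. acc=(acc<<6)|0x2B=0x37EB
Completed: cp=U+37EB (starts at byte 2)
Byte[5]=EA: 3-byte lead, need 2 cont bytes. acc=0xA
Byte[6]=8B: continuation. acc=(acc<<6)|0x0B=0x28B
Byte[7]=8C: continuation. acc=(acc<<6)|0x0C=0xA2CC
Completed: cp=U+A2CC (starts at byte 5)
Byte[8]=2A: 1-byte ASCII. cp=U+002A

Answer: U+00F7 U+37EB U+A2CC U+002A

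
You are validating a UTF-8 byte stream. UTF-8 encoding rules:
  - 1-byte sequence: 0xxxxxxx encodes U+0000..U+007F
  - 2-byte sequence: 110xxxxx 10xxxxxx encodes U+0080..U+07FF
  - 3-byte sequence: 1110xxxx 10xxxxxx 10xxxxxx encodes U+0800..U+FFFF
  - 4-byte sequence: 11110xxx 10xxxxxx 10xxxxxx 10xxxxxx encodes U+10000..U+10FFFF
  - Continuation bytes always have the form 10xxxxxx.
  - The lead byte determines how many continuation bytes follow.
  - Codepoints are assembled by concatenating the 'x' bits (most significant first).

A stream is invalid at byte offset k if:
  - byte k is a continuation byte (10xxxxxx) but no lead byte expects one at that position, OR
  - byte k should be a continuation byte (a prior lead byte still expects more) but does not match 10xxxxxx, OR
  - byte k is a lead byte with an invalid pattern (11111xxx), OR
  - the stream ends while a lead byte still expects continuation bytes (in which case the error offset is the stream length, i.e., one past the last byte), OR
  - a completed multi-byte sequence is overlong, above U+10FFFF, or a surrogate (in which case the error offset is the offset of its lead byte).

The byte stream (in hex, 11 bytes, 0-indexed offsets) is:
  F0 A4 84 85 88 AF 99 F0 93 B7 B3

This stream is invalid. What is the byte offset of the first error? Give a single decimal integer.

Answer: 4

Derivation:
Byte[0]=F0: 4-byte lead, need 3 cont bytes. acc=0x0
Byte[1]=A4: continuation. acc=(acc<<6)|0x24=0x24
Byte[2]=84: continuation. acc=(acc<<6)|0x04=0x904
Byte[3]=85: continuation. acc=(acc<<6)|0x05=0x24105
Completed: cp=U+24105 (starts at byte 0)
Byte[4]=88: INVALID lead byte (not 0xxx/110x/1110/11110)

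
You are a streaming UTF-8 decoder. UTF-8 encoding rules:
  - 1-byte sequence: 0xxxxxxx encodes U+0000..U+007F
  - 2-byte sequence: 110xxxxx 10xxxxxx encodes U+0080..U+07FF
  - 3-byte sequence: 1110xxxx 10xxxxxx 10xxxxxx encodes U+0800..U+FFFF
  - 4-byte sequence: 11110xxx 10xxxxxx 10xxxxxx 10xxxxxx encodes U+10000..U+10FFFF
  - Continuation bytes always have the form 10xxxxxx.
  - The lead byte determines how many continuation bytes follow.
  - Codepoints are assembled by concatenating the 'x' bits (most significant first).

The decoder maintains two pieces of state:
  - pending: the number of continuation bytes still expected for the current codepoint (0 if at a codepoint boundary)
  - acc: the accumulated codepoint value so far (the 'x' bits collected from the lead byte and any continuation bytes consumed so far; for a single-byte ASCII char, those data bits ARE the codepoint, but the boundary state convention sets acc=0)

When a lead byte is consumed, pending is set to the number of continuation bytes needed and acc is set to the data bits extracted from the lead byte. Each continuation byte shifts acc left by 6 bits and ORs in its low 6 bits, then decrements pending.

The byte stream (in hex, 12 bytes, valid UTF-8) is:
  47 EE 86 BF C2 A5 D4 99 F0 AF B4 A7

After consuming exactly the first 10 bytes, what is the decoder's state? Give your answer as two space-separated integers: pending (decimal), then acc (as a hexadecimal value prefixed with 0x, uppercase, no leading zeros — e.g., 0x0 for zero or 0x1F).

Answer: 2 0x2F

Derivation:
Byte[0]=47: 1-byte. pending=0, acc=0x0
Byte[1]=EE: 3-byte lead. pending=2, acc=0xE
Byte[2]=86: continuation. acc=(acc<<6)|0x06=0x386, pending=1
Byte[3]=BF: continuation. acc=(acc<<6)|0x3F=0xE1BF, pending=0
Byte[4]=C2: 2-byte lead. pending=1, acc=0x2
Byte[5]=A5: continuation. acc=(acc<<6)|0x25=0xA5, pending=0
Byte[6]=D4: 2-byte lead. pending=1, acc=0x14
Byte[7]=99: continuation. acc=(acc<<6)|0x19=0x519, pending=0
Byte[8]=F0: 4-byte lead. pending=3, acc=0x0
Byte[9]=AF: continuation. acc=(acc<<6)|0x2F=0x2F, pending=2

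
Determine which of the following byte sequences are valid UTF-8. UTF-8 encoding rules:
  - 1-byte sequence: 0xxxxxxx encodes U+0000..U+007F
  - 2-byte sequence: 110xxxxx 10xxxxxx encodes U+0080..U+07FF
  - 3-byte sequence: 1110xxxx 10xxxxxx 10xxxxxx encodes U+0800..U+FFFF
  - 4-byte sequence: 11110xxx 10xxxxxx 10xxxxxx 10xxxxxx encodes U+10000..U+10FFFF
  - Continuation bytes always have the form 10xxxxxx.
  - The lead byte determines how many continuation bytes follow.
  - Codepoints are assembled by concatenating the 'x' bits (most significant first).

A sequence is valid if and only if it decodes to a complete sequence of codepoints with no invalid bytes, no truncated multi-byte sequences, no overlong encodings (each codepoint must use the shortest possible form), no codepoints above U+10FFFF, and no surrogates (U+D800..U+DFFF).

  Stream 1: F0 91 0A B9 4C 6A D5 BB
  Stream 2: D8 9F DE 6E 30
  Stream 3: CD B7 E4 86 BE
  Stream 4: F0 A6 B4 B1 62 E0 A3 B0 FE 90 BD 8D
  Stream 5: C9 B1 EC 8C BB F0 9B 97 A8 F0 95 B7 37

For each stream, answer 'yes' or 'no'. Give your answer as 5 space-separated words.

Stream 1: error at byte offset 2. INVALID
Stream 2: error at byte offset 3. INVALID
Stream 3: decodes cleanly. VALID
Stream 4: error at byte offset 8. INVALID
Stream 5: error at byte offset 12. INVALID

Answer: no no yes no no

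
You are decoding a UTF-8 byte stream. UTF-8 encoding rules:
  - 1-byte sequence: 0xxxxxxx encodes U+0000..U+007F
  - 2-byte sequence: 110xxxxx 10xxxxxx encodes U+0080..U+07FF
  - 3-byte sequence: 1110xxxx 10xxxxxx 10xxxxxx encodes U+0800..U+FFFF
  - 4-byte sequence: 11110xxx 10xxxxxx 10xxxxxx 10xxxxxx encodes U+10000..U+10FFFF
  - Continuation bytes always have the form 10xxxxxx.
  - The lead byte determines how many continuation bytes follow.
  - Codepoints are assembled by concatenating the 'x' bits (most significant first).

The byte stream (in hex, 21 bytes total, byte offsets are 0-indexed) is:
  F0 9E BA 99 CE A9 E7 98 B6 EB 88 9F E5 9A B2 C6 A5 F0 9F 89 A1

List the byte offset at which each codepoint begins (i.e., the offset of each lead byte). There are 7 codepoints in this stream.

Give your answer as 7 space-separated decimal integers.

Answer: 0 4 6 9 12 15 17

Derivation:
Byte[0]=F0: 4-byte lead, need 3 cont bytes. acc=0x0
Byte[1]=9E: continuation. acc=(acc<<6)|0x1E=0x1E
Byte[2]=BA: continuation. acc=(acc<<6)|0x3A=0x7BA
Byte[3]=99: continuation. acc=(acc<<6)|0x19=0x1EE99
Completed: cp=U+1EE99 (starts at byte 0)
Byte[4]=CE: 2-byte lead, need 1 cont bytes. acc=0xE
Byte[5]=A9: continuation. acc=(acc<<6)|0x29=0x3A9
Completed: cp=U+03A9 (starts at byte 4)
Byte[6]=E7: 3-byte lead, need 2 cont bytes. acc=0x7
Byte[7]=98: continuation. acc=(acc<<6)|0x18=0x1D8
Byte[8]=B6: continuation. acc=(acc<<6)|0x36=0x7636
Completed: cp=U+7636 (starts at byte 6)
Byte[9]=EB: 3-byte lead, need 2 cont bytes. acc=0xB
Byte[10]=88: continuation. acc=(acc<<6)|0x08=0x2C8
Byte[11]=9F: continuation. acc=(acc<<6)|0x1F=0xB21F
Completed: cp=U+B21F (starts at byte 9)
Byte[12]=E5: 3-byte lead, need 2 cont bytes. acc=0x5
Byte[13]=9A: continuation. acc=(acc<<6)|0x1A=0x15A
Byte[14]=B2: continuation. acc=(acc<<6)|0x32=0x56B2
Completed: cp=U+56B2 (starts at byte 12)
Byte[15]=C6: 2-byte lead, need 1 cont bytes. acc=0x6
Byte[16]=A5: continuation. acc=(acc<<6)|0x25=0x1A5
Completed: cp=U+01A5 (starts at byte 15)
Byte[17]=F0: 4-byte lead, need 3 cont bytes. acc=0x0
Byte[18]=9F: continuation. acc=(acc<<6)|0x1F=0x1F
Byte[19]=89: continuation. acc=(acc<<6)|0x09=0x7C9
Byte[20]=A1: continuation. acc=(acc<<6)|0x21=0x1F261
Completed: cp=U+1F261 (starts at byte 17)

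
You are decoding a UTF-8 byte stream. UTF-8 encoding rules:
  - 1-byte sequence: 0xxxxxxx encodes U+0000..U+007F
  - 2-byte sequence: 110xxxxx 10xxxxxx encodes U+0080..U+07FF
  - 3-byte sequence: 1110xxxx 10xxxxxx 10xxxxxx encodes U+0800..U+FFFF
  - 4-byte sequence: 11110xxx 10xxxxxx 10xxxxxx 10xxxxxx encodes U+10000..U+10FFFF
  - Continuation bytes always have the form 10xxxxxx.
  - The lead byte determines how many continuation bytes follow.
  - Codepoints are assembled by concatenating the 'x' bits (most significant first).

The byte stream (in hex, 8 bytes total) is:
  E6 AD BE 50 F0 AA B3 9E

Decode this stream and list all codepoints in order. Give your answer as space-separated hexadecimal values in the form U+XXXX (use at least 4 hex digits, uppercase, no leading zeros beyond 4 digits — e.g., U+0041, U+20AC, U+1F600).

Byte[0]=E6: 3-byte lead, need 2 cont bytes. acc=0x6
Byte[1]=AD: continuation. acc=(acc<<6)|0x2D=0x1AD
Byte[2]=BE: continuation. acc=(acc<<6)|0x3E=0x6B7E
Completed: cp=U+6B7E (starts at byte 0)
Byte[3]=50: 1-byte ASCII. cp=U+0050
Byte[4]=F0: 4-byte lead, need 3 cont bytes. acc=0x0
Byte[5]=AA: continuation. acc=(acc<<6)|0x2A=0x2A
Byte[6]=B3: continuation. acc=(acc<<6)|0x33=0xAB3
Byte[7]=9E: continuation. acc=(acc<<6)|0x1E=0x2ACDE
Completed: cp=U+2ACDE (starts at byte 4)

Answer: U+6B7E U+0050 U+2ACDE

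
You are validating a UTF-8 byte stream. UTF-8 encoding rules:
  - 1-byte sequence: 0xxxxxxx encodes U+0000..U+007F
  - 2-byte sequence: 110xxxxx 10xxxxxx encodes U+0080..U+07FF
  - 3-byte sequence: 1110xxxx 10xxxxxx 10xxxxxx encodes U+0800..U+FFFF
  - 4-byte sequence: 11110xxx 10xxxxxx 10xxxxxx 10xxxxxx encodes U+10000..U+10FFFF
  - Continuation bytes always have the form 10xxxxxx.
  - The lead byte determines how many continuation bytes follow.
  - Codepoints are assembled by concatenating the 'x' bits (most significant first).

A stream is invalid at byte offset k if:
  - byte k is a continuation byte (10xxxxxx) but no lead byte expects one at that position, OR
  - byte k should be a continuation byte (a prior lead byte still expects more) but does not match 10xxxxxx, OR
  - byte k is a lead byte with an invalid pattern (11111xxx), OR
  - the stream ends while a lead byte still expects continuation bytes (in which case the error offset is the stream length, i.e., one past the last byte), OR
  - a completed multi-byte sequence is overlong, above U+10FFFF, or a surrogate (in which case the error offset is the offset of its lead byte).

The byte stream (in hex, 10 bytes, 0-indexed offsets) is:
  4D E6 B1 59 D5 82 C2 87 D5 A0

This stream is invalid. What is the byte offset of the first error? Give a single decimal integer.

Answer: 3

Derivation:
Byte[0]=4D: 1-byte ASCII. cp=U+004D
Byte[1]=E6: 3-byte lead, need 2 cont bytes. acc=0x6
Byte[2]=B1: continuation. acc=(acc<<6)|0x31=0x1B1
Byte[3]=59: expected 10xxxxxx continuation. INVALID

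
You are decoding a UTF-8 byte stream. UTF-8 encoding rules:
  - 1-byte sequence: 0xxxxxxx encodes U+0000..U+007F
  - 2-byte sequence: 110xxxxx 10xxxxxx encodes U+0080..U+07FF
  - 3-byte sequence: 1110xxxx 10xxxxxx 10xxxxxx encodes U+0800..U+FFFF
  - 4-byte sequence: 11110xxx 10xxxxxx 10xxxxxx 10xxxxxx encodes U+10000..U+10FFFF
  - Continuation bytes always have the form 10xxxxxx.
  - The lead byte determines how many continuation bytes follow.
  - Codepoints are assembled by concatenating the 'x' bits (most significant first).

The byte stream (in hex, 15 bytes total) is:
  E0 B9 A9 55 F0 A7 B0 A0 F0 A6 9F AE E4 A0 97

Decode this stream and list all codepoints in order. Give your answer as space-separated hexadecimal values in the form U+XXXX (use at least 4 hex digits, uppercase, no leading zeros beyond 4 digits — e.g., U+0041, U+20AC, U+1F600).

Answer: U+0E69 U+0055 U+27C20 U+267EE U+4817

Derivation:
Byte[0]=E0: 3-byte lead, need 2 cont bytes. acc=0x0
Byte[1]=B9: continuation. acc=(acc<<6)|0x39=0x39
Byte[2]=A9: continuation. acc=(acc<<6)|0x29=0xE69
Completed: cp=U+0E69 (starts at byte 0)
Byte[3]=55: 1-byte ASCII. cp=U+0055
Byte[4]=F0: 4-byte lead, need 3 cont bytes. acc=0x0
Byte[5]=A7: continuation. acc=(acc<<6)|0x27=0x27
Byte[6]=B0: continuation. acc=(acc<<6)|0x30=0x9F0
Byte[7]=A0: continuation. acc=(acc<<6)|0x20=0x27C20
Completed: cp=U+27C20 (starts at byte 4)
Byte[8]=F0: 4-byte lead, need 3 cont bytes. acc=0x0
Byte[9]=A6: continuation. acc=(acc<<6)|0x26=0x26
Byte[10]=9F: continuation. acc=(acc<<6)|0x1F=0x99F
Byte[11]=AE: continuation. acc=(acc<<6)|0x2E=0x267EE
Completed: cp=U+267EE (starts at byte 8)
Byte[12]=E4: 3-byte lead, need 2 cont bytes. acc=0x4
Byte[13]=A0: continuation. acc=(acc<<6)|0x20=0x120
Byte[14]=97: continuation. acc=(acc<<6)|0x17=0x4817
Completed: cp=U+4817 (starts at byte 12)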